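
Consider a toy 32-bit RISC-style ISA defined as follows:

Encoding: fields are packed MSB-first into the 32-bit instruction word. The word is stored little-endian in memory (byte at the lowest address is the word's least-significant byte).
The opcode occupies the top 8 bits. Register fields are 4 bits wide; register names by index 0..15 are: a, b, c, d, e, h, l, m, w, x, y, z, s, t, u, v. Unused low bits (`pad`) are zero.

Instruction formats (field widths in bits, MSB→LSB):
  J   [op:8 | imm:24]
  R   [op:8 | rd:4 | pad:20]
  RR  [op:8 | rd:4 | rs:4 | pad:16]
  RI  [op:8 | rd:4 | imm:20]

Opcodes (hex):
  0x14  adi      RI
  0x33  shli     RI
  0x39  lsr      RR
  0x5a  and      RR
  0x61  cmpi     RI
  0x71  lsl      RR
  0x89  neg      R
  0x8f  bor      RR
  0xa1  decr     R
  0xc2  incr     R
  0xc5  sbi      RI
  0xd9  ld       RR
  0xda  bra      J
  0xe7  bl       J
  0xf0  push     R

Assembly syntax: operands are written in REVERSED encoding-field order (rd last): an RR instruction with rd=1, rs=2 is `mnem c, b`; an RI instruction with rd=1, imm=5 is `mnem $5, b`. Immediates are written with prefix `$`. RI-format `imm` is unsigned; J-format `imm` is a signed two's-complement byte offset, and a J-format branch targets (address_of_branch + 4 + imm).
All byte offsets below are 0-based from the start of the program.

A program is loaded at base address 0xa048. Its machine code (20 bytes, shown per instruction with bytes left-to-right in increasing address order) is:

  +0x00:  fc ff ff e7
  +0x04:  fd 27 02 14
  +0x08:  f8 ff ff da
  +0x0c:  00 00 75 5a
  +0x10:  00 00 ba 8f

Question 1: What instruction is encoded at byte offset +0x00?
@+00  little-endian(fc ff ff e7) = 0xe7fffffc
  op=0xe7fffffc>>24=0xe7 ⇒ bl (J)
  [23:0] imm=16777212 (s24→-4) = $-4

bl $-4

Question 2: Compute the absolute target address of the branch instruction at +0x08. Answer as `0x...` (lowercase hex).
@+08  little-endian(f8 ff ff da) = 0xdafffff8
  op=0xdafffff8>>24=0xda ⇒ bra (J)
  [23:0] imm=16777208 (s24→-8) = $-8
  target = base 0xa048 + off 0x08 + 4 + imm -8 = 0xa04c

0xa04c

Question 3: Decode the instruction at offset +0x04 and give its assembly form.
adi $141309, a

+0x04: fd 27 02 14 ⇒ word 0x140227fd (little)
  top 8b → 0x14 → adi [RI]
  [23:20] rd=0 = a
  [19:0] imm=141309 = $141309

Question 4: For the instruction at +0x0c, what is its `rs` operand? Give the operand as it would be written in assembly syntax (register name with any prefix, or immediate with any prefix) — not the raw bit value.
h

+0x0c: 00 00 75 5a ⇒ word 0x5a750000 (little)
  opcode bits[31:24]=0x5a: and/RR
  [23:20] rd=7 = m
  [19:16] rs=5 = h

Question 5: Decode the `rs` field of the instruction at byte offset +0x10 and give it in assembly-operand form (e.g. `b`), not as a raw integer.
y

[10] 00 00 ba 8f → 0x8fba0000
  op=0x8fba0000>>24=0x8f ⇒ bor (RR)
  rd: (w>>20)&0xf=0xb → z
  rs: (w>>16)&0xf=0xa → y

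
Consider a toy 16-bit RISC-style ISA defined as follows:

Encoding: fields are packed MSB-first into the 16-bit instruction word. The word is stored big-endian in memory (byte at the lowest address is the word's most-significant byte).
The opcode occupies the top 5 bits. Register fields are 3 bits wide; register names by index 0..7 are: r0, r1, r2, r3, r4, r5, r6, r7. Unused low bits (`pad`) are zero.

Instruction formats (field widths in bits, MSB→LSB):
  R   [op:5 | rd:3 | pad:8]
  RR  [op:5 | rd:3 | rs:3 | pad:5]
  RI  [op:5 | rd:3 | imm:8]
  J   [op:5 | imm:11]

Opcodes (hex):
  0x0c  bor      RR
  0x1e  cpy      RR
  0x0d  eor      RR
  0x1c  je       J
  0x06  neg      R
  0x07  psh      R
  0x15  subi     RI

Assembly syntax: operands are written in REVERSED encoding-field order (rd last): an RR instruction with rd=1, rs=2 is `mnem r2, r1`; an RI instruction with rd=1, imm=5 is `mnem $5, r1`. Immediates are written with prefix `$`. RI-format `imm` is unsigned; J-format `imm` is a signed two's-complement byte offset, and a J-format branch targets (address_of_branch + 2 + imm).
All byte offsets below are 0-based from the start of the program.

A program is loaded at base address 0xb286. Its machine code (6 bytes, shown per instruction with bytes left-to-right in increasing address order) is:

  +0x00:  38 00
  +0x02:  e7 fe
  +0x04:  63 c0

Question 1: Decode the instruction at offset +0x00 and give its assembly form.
psh r0

@+00  big-endian(38 00) = 0x3800
  opcode bits[15:11]=0x7: psh/R
  rd: (w>>8)&0x7=0x0 → r0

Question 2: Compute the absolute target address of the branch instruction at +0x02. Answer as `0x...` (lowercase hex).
0xb288

[02] e7 fe → 0xe7fe
  op=0xe7fe>>11=0x1c ⇒ je (J)
  [10:0] imm=2046 (s11→-2) = $-2
  target = base 0xb286 + off 0x02 + 2 + imm -2 = 0xb288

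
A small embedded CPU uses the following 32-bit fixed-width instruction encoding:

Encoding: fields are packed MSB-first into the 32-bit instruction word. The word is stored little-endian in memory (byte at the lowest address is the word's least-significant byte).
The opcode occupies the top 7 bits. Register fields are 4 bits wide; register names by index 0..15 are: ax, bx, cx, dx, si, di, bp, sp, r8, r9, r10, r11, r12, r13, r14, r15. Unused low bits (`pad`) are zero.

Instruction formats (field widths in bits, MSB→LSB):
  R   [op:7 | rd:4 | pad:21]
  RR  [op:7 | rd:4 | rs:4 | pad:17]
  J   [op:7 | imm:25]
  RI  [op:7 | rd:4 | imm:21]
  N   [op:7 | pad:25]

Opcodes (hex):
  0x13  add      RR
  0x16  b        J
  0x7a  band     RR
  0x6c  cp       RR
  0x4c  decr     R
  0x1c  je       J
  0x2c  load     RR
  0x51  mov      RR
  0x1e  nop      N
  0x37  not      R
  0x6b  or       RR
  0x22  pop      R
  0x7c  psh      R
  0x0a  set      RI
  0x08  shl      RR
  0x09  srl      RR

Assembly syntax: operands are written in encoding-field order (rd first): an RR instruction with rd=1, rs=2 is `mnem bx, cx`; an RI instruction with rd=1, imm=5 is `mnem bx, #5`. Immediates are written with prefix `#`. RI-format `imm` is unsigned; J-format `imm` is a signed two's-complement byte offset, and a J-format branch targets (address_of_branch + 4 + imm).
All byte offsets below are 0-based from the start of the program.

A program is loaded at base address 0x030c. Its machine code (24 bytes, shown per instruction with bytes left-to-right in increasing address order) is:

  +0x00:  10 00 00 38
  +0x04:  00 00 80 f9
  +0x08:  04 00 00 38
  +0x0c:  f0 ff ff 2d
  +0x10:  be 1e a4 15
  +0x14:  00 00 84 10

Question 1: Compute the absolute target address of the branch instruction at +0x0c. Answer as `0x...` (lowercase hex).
@+0c  little-endian(f0 ff ff 2d) = 0x2dfffff0
  top 7b → 0x16 → b [J]
  imm@[24:0]=0x1fffff0 (s25→-16) ⇒ #-16
  target = base 0x030c + off 0x0c + 4 + imm -16 = 0x030c

0x030c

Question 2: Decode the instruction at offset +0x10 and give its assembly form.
set r13, #270014

@+10  little-endian(be 1e a4 15) = 0x15a41ebe
  opcode bits[31:25]=0xa: set/RI
  rd@[24:21]=0xd ⇒ r13
  imm@[20:0]=0x41ebe ⇒ #270014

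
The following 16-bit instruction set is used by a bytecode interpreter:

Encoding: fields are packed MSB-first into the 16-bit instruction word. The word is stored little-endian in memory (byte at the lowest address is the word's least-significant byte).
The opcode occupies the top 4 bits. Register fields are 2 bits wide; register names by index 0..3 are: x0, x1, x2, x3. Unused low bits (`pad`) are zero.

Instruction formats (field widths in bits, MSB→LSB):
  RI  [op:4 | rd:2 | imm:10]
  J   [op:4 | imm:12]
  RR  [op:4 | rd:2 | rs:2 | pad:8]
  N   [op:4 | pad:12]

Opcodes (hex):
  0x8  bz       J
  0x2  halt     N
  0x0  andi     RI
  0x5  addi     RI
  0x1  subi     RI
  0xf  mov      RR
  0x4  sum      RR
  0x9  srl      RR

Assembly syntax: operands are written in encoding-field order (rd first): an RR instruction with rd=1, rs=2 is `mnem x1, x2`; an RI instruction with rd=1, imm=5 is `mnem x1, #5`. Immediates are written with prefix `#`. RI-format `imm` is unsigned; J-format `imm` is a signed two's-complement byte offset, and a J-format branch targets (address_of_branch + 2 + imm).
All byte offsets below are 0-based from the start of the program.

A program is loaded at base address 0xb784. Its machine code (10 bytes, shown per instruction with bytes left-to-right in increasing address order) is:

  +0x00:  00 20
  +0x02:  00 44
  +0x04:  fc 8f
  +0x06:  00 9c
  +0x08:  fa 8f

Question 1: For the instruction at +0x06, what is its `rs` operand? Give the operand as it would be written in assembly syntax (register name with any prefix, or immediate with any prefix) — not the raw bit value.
x0

off 0x06: read 00 9c as little → 0x9c00
  opcode bits[15:12]=0x9: srl/RR
  rd: (w>>10)&0x3=0x3 → x3
  rs: (w>>8)&0x3=0x0 → x0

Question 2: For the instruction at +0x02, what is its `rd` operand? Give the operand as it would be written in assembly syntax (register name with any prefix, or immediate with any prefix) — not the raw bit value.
x1

[02] 00 44 → 0x4400
  op=0x4400>>12=0x4 ⇒ sum (RR)
  [11:10] rd=1 = x1
  [9:8] rs=0 = x0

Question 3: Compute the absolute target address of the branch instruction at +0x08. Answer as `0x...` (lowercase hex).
0xb788

[08] fa 8f → 0x8ffa
  op=0x8ffa>>12=0x8 ⇒ bz (J)
  [11:0] imm=4090 (s12→-6) = #-6
  target = base 0xb784 + off 0x08 + 2 + imm -6 = 0xb788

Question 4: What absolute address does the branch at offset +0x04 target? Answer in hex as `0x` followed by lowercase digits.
0xb786

[04] fc 8f → 0x8ffc
  top 4b → 0x8 → bz [J]
  imm: (w>>0)&0xfff=0xffc (s12→-4) → #-4
  target = base 0xb784 + off 0x04 + 2 + imm -4 = 0xb786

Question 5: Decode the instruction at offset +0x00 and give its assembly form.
halt

[00] 00 20 → 0x2000
  opcode bits[15:12]=0x2: halt/N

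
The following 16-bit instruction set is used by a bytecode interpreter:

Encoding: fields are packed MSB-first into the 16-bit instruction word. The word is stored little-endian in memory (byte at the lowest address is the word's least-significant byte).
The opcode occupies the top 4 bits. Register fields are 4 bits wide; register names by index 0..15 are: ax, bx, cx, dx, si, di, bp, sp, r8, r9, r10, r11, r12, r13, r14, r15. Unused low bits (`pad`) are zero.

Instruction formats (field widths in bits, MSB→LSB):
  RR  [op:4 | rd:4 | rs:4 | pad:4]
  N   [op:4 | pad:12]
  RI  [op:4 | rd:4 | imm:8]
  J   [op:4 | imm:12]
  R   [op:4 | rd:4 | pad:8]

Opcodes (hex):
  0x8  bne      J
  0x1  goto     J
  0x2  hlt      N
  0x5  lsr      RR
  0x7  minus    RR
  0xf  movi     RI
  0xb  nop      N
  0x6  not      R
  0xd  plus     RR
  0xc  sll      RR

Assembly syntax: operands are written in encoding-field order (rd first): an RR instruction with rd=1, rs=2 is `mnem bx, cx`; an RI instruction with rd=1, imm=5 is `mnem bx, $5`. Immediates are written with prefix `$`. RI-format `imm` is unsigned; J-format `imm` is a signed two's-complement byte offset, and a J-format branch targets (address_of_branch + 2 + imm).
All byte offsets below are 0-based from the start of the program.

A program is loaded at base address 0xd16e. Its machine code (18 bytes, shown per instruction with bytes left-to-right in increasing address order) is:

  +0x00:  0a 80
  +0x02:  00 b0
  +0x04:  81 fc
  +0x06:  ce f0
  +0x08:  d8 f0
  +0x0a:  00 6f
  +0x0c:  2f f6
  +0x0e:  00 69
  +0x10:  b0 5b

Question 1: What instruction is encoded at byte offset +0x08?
off 0x08: read d8 f0 as little → 0xf0d8
  opcode bits[15:12]=0xf: movi/RI
  rd: (w>>8)&0xf=0x0 → ax
  imm: (w>>0)&0xff=0xd8 → $216

movi ax, $216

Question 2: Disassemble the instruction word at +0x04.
[04] 81 fc → 0xfc81
  opcode bits[15:12]=0xf: movi/RI
  rd: (w>>8)&0xf=0xc → r12
  imm: (w>>0)&0xff=0x81 → $129

movi r12, $129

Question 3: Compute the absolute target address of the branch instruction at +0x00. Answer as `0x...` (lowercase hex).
+0x00: 0a 80 ⇒ word 0x800a (little)
  opcode bits[15:12]=0x8: bne/J
  imm: (w>>0)&0xfff=0xa → $10
  target = base 0xd16e + off 0x00 + 2 + imm 10 = 0xd17a

0xd17a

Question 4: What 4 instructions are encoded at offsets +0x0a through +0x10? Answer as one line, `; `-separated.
not r15; movi bp, $47; not r9; lsr r11, r11

off 0x0a: read 00 6f as little → 0x6f00
  op=0x6f00>>12=0x6 ⇒ not (R)
  rd: (w>>8)&0xf=0xf → r15
off 0x0c: read 2f f6 as little → 0xf62f
  op=0xf62f>>12=0xf ⇒ movi (RI)
  rd: (w>>8)&0xf=0x6 → bp
  imm: (w>>0)&0xff=0x2f → $47
off 0x0e: read 00 69 as little → 0x6900
  op=0x6900>>12=0x6 ⇒ not (R)
  rd: (w>>8)&0xf=0x9 → r9
off 0x10: read b0 5b as little → 0x5bb0
  op=0x5bb0>>12=0x5 ⇒ lsr (RR)
  rd: (w>>8)&0xf=0xb → r11
  rs: (w>>4)&0xf=0xb → r11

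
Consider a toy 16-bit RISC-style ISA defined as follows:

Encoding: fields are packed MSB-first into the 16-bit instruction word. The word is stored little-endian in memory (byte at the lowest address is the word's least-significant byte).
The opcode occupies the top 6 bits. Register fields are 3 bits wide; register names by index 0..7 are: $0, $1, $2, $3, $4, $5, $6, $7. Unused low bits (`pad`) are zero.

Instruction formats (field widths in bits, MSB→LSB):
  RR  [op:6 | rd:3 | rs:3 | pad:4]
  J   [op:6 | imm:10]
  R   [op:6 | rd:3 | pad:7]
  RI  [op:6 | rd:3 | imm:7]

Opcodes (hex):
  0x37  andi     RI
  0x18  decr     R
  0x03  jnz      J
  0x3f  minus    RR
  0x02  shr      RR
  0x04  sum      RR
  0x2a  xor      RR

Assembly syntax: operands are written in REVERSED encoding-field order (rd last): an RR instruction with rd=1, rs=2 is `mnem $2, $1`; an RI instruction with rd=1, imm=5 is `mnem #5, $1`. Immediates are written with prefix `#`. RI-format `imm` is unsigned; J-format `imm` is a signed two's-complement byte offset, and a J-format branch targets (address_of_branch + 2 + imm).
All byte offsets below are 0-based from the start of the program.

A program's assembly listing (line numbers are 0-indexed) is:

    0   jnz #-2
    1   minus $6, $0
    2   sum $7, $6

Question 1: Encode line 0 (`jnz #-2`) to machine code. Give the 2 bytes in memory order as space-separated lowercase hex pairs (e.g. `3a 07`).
fe 0f

0. jnz fields op=0x3:6|imm=-2:10 → word 0ffeh → fe 0f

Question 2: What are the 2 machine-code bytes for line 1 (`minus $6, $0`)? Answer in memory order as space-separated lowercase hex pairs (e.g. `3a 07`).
L1: minus op=0x3f:6|rd=0:3|rs=6:3|pad=0:4 ⇒ 0xfc60 ⇒ little 60 fc

60 fc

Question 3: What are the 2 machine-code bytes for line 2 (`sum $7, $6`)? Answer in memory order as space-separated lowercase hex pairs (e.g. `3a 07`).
L2: sum op=0x4:6|rd=6:3|rs=7:3|pad=0:4 ⇒ 0x1370 ⇒ little 70 13

70 13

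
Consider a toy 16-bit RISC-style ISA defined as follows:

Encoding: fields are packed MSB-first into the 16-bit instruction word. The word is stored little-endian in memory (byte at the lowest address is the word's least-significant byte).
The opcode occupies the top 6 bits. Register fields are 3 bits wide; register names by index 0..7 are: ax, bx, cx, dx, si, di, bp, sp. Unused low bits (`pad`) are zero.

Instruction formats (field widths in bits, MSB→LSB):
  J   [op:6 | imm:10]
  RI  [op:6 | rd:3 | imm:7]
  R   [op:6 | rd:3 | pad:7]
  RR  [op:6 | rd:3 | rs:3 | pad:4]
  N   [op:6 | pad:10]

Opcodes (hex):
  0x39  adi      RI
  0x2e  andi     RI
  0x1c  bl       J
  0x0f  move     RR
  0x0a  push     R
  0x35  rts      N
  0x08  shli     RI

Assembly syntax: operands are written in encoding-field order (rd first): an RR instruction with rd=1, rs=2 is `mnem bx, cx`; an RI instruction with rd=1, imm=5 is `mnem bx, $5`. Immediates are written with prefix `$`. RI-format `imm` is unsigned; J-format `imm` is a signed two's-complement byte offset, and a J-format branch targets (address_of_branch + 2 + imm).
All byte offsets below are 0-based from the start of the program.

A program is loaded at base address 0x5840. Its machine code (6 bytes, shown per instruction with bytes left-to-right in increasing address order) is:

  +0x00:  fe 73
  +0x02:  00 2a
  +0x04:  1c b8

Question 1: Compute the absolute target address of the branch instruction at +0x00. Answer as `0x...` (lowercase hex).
[00] fe 73 → 0x73fe
  op=0x73fe>>10=0x1c ⇒ bl (J)
  imm: (w>>0)&0x3ff=0x3fe (s10→-2) → $-2
  target = base 0x5840 + off 0x00 + 2 + imm -2 = 0x5840

0x5840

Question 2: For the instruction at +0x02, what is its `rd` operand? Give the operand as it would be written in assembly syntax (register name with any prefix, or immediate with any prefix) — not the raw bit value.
si

off 0x02: read 00 2a as little → 0x2a00
  opcode bits[15:10]=0xa: push/R
  rd: (w>>7)&0x7=0x4 → si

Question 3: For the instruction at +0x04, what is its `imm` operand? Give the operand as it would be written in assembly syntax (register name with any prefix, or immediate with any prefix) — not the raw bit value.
$28

+0x04: 1c b8 ⇒ word 0xb81c (little)
  top 6b → 0x2e → andi [RI]
  rd: (w>>7)&0x7=0x0 → ax
  imm: (w>>0)&0x7f=0x1c → $28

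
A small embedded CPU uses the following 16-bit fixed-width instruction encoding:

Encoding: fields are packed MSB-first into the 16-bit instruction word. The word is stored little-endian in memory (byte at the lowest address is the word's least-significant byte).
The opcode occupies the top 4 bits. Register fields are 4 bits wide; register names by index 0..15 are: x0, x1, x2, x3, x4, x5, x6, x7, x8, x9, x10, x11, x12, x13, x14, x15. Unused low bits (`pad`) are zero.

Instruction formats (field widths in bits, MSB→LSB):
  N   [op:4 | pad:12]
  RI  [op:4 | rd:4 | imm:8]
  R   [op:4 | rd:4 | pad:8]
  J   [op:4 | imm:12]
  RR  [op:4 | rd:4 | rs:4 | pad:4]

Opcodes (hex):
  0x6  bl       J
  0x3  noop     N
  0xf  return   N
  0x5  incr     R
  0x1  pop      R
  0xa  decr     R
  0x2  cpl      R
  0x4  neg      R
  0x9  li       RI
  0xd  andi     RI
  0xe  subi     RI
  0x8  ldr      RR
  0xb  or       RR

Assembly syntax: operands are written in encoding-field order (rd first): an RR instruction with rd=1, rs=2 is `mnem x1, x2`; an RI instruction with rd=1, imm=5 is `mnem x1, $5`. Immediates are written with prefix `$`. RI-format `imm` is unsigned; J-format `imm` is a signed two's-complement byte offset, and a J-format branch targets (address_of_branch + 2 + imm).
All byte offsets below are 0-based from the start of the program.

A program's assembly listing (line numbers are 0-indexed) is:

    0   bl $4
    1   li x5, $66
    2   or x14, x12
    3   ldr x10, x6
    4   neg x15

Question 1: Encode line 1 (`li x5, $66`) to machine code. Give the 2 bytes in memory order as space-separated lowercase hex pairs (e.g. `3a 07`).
L1: li op=0x9:4|rd=5:4|imm=66:8 ⇒ 0x9542 ⇒ little 42 95

42 95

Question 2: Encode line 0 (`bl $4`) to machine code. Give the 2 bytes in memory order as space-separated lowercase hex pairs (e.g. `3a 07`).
04 60

L0: bl op=0x6:4|imm=4:12 ⇒ 0x6004 ⇒ little 04 60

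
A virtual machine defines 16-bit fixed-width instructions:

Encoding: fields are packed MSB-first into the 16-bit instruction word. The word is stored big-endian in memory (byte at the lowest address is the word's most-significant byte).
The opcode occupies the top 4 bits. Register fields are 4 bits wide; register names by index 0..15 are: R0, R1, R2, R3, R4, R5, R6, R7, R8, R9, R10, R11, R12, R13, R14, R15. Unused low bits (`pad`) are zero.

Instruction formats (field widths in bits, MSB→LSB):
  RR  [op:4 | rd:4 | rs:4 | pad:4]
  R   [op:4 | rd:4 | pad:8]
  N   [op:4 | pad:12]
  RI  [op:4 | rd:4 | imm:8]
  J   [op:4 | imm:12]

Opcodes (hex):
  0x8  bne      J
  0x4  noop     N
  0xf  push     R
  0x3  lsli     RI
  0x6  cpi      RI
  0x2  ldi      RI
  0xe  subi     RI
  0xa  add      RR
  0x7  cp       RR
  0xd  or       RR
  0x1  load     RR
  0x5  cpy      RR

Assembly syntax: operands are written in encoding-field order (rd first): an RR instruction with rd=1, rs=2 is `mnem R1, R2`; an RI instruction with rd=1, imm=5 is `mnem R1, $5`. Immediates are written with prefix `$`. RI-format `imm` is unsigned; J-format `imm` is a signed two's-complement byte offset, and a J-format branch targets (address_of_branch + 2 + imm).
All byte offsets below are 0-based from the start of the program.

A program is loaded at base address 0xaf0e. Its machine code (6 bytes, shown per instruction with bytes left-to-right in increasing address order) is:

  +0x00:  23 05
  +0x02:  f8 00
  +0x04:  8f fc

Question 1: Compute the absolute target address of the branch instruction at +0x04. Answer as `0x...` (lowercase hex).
@+04  big-endian(8f fc) = 0x8ffc
  top 4b → 0x8 → bne [J]
  [11:0] imm=4092 (s12→-4) = $-4
  target = base 0xaf0e + off 0x04 + 2 + imm -4 = 0xaf10

0xaf10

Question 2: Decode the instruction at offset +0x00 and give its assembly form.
+0x00: 23 05 ⇒ word 0x2305 (big)
  opcode bits[15:12]=0x2: ldi/RI
  rd@[11:8]=0x3 ⇒ R3
  imm@[7:0]=0x5 ⇒ $5

ldi R3, $5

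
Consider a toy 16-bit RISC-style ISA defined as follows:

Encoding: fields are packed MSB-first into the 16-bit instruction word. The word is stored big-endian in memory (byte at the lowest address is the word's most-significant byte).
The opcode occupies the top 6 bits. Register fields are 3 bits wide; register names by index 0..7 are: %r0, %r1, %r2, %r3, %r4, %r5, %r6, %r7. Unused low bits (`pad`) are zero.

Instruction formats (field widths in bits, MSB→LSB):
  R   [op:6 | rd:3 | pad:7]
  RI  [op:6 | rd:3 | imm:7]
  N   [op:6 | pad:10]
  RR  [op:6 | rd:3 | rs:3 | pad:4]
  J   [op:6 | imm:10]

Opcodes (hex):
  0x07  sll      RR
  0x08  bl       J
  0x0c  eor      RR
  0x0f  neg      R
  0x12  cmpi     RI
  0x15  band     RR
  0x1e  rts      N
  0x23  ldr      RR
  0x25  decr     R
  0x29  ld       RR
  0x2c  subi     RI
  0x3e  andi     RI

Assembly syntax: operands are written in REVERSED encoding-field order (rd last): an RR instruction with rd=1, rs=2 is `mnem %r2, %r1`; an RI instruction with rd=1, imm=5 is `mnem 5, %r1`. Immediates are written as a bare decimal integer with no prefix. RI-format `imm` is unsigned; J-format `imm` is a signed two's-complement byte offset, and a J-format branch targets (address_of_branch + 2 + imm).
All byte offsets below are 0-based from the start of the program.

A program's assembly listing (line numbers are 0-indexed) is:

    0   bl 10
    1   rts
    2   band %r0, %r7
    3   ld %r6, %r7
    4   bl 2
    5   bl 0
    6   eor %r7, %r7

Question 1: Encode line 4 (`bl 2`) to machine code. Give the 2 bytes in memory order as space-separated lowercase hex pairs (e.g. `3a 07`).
line 4 (bl): pack op=0x8:6|imm=2:10 = 0x2002; big→ 20 02

20 02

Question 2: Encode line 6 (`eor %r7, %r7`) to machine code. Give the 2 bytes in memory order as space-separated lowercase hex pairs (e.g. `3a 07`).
L6: eor op=0xc:6|rd=7:3|rs=7:3|pad=0:4 ⇒ 0x33f0 ⇒ big 33 f0

33 f0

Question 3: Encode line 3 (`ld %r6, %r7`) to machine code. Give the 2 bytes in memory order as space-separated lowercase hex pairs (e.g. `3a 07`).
a7 e0

line 3 (ld): pack op=0x29:6|rd=7:3|rs=6:3|pad=0:4 = 0xa7e0; big→ a7 e0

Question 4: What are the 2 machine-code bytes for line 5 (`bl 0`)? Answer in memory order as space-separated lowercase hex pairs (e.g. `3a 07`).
line 5 (bl): pack op=0x8:6|imm=0:10 = 0x2000; big→ 20 00

20 00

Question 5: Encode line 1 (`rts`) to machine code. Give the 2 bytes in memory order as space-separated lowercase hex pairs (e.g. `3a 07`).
L1: rts op=0x1e:6|pad=0:10 ⇒ 0x7800 ⇒ big 78 00

78 00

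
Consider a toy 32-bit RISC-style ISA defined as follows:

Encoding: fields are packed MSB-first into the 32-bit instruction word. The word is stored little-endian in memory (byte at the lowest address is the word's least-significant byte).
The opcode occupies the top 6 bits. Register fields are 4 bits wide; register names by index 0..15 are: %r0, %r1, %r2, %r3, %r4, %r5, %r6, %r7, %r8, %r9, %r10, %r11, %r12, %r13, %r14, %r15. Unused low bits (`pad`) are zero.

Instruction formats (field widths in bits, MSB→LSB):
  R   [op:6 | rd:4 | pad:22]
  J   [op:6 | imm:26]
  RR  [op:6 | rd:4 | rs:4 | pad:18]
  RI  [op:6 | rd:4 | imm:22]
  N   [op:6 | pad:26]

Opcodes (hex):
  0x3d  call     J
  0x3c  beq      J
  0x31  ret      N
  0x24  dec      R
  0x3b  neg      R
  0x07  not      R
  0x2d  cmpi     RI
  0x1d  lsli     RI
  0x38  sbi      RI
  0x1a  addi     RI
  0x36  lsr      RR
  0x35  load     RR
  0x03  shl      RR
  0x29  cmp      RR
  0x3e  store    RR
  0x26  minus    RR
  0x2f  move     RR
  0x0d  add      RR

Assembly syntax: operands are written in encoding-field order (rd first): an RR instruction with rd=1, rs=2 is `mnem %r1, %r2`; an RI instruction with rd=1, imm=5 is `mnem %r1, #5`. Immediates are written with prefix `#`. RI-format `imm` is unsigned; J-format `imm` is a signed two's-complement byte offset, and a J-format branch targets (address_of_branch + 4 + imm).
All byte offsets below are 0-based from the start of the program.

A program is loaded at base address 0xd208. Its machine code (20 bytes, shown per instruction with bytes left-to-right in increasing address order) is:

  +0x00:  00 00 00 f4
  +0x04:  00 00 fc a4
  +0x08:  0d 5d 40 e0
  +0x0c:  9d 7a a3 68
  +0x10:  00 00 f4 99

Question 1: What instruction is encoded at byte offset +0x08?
sbi %r1, #23821

off 0x08: read 0d 5d 40 e0 as little → 0xe0405d0d
  top 6b → 0x38 → sbi [RI]
  rd: (w>>22)&0xf=0x1 → %r1
  imm: (w>>0)&0x3fffff=0x5d0d → #23821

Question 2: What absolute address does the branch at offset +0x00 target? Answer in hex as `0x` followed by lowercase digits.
@+00  little-endian(00 00 00 f4) = 0xf4000000
  op=0xf4000000>>26=0x3d ⇒ call (J)
  [25:0] imm=0 = #0
  target = base 0xd208 + off 0x00 + 4 + imm 0 = 0xd20c

0xd20c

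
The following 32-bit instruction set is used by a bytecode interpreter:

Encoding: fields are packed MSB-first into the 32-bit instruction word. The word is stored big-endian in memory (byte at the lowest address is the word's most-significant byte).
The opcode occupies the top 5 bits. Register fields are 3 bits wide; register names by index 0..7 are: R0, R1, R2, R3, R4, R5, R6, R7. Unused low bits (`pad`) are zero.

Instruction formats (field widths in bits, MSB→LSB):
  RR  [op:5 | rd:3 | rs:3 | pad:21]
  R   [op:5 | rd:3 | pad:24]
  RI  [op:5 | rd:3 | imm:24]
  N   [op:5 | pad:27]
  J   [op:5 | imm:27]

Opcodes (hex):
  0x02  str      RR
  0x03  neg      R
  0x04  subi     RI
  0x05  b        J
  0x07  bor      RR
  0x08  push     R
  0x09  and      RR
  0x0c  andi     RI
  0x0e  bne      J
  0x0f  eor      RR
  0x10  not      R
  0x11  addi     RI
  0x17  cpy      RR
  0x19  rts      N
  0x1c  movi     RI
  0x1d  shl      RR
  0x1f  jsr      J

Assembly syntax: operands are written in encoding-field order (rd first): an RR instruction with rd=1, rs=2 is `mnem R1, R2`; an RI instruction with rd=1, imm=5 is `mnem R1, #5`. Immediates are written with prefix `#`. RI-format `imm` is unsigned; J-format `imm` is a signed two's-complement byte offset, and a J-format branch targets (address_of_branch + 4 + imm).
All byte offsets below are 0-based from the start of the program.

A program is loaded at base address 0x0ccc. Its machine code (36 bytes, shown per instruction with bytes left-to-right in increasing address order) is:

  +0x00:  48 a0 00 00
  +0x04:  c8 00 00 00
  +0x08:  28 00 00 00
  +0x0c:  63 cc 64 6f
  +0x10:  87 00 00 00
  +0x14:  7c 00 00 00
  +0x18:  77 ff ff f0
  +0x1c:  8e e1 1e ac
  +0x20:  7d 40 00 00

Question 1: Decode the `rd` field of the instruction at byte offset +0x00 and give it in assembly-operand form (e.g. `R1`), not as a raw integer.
R0

[00] 48 a0 00 00 → 0x48a00000
  top 5b → 0x9 → and [RR]
  rd@[26:24]=0x0 ⇒ R0
  rs@[23:21]=0x5 ⇒ R5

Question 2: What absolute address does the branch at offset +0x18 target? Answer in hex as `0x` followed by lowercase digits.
0x0cd8

+0x18: 77 ff ff f0 ⇒ word 0x77fffff0 (big)
  op=0x77fffff0>>27=0xe ⇒ bne (J)
  imm: (w>>0)&0x7ffffff=0x7fffff0 (s27→-16) → #-16
  target = base 0x0ccc + off 0x18 + 4 + imm -16 = 0x0cd8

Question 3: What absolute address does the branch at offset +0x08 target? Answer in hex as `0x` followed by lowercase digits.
off 0x08: read 28 00 00 00 as big → 0x28000000
  op=0x28000000>>27=0x5 ⇒ b (J)
  imm@[26:0]=0x0 ⇒ #0
  target = base 0x0ccc + off 0x08 + 4 + imm 0 = 0x0cd8

0x0cd8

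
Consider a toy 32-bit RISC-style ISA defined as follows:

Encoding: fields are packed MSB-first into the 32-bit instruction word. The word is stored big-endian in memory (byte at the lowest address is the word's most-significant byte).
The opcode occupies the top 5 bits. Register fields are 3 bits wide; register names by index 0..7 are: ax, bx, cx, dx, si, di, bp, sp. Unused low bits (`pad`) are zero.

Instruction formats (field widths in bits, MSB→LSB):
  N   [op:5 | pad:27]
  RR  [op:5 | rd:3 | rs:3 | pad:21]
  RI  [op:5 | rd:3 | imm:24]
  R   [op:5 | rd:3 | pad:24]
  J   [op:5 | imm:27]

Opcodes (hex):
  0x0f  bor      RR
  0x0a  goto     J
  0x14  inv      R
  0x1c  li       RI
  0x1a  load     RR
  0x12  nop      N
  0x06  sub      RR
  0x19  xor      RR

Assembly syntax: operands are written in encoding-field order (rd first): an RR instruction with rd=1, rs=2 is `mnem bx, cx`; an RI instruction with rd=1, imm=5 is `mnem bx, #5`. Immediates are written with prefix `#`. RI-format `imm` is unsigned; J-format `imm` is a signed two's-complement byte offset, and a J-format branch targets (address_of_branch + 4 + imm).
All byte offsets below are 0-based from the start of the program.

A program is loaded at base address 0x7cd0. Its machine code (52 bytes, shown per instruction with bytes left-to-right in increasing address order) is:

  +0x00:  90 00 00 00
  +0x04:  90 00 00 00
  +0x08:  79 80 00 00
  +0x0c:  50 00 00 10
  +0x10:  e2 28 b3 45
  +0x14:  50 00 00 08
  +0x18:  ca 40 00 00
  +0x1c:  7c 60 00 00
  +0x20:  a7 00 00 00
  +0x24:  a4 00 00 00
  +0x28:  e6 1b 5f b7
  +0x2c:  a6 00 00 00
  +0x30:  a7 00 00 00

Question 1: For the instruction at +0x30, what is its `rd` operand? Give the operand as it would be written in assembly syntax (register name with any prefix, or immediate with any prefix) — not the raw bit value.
sp

@+30  big-endian(a7 00 00 00) = 0xa7000000
  top 5b → 0x14 → inv [R]
  rd: (w>>24)&0x7=0x7 → sp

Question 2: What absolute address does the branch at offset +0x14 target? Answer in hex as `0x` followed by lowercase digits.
0x7cf0

+0x14: 50 00 00 08 ⇒ word 0x50000008 (big)
  opcode bits[31:27]=0xa: goto/J
  imm: (w>>0)&0x7ffffff=0x8 → #8
  target = base 0x7cd0 + off 0x14 + 4 + imm 8 = 0x7cf0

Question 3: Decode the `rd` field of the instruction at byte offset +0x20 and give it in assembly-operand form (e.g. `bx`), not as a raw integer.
sp

off 0x20: read a7 00 00 00 as big → 0xa7000000
  opcode bits[31:27]=0x14: inv/R
  rd@[26:24]=0x7 ⇒ sp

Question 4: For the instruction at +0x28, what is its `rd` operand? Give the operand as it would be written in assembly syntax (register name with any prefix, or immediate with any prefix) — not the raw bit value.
off 0x28: read e6 1b 5f b7 as big → 0xe61b5fb7
  opcode bits[31:27]=0x1c: li/RI
  rd@[26:24]=0x6 ⇒ bp
  imm@[23:0]=0x1b5fb7 ⇒ #1793975

bp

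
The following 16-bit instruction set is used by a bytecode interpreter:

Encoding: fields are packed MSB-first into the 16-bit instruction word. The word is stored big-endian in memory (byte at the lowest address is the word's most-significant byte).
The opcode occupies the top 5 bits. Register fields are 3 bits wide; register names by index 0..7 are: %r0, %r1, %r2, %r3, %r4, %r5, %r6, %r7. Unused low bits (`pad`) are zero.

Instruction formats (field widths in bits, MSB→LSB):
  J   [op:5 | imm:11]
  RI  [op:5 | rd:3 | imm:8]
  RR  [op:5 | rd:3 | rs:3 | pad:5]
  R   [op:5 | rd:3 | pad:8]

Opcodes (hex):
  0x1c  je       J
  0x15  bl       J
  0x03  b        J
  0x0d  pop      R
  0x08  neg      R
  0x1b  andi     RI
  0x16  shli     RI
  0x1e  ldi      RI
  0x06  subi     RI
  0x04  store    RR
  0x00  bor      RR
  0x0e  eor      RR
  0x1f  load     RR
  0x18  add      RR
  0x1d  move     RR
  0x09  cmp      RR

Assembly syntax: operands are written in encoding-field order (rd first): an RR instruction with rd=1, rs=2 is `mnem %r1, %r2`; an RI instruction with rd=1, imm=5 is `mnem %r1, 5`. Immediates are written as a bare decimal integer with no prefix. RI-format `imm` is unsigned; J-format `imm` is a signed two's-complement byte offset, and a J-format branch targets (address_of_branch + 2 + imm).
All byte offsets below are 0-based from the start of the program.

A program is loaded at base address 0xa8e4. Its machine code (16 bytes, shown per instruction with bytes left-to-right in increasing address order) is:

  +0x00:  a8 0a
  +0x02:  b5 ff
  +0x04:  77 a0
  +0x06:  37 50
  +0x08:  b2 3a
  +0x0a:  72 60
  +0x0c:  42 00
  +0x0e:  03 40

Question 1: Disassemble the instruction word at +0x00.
+0x00: a8 0a ⇒ word 0xa80a (big)
  opcode bits[15:11]=0x15: bl/J
  [10:0] imm=10 = 10

bl 10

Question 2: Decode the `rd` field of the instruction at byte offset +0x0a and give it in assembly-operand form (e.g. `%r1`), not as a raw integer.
+0x0a: 72 60 ⇒ word 0x7260 (big)
  opcode bits[15:11]=0xe: eor/RR
  [10:8] rd=2 = %r2
  [7:5] rs=3 = %r3

%r2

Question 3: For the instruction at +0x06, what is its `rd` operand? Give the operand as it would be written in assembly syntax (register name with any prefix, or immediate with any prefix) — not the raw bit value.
[06] 37 50 → 0x3750
  opcode bits[15:11]=0x6: subi/RI
  [10:8] rd=7 = %r7
  [7:0] imm=80 = 80

%r7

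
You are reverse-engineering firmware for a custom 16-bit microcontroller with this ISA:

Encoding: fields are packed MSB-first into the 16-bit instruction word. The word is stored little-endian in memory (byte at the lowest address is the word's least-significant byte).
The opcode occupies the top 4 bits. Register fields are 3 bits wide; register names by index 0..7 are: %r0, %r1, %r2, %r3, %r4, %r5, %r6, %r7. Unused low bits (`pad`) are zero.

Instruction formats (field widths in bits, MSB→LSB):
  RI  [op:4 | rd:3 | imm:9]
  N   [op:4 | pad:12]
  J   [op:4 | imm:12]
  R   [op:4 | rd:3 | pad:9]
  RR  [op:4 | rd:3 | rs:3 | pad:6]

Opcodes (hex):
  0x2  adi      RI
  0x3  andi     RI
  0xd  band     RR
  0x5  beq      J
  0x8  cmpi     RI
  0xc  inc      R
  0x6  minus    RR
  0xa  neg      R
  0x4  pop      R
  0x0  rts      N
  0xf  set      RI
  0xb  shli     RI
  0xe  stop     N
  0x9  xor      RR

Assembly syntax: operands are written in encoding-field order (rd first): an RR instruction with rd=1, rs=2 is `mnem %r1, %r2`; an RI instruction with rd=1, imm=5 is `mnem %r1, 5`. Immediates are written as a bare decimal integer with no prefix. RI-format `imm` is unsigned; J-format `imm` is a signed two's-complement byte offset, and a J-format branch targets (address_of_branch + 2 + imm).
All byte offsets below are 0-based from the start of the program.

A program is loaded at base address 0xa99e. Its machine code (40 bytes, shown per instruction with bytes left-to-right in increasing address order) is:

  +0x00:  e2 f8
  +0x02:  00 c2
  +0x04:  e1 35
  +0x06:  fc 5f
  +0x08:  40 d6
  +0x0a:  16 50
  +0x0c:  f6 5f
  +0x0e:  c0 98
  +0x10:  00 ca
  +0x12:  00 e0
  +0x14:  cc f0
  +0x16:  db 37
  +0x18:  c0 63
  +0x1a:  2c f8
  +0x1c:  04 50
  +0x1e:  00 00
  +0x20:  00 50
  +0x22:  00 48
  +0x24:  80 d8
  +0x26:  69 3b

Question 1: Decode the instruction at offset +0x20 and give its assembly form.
beq 0

[20] 00 50 → 0x5000
  top 4b → 0x5 → beq [J]
  imm: (w>>0)&0xfff=0x0 → 0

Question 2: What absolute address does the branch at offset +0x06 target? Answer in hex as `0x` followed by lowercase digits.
0xa9a2

+0x06: fc 5f ⇒ word 0x5ffc (little)
  op=0x5ffc>>12=0x5 ⇒ beq (J)
  imm@[11:0]=0xffc (s12→-4) ⇒ -4
  target = base 0xa99e + off 0x06 + 2 + imm -4 = 0xa9a2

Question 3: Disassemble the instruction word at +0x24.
off 0x24: read 80 d8 as little → 0xd880
  top 4b → 0xd → band [RR]
  rd: (w>>9)&0x7=0x4 → %r4
  rs: (w>>6)&0x7=0x2 → %r2

band %r4, %r2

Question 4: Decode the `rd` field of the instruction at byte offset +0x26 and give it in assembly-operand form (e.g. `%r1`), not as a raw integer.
off 0x26: read 69 3b as little → 0x3b69
  opcode bits[15:12]=0x3: andi/RI
  rd@[11:9]=0x5 ⇒ %r5
  imm@[8:0]=0x169 ⇒ 361

%r5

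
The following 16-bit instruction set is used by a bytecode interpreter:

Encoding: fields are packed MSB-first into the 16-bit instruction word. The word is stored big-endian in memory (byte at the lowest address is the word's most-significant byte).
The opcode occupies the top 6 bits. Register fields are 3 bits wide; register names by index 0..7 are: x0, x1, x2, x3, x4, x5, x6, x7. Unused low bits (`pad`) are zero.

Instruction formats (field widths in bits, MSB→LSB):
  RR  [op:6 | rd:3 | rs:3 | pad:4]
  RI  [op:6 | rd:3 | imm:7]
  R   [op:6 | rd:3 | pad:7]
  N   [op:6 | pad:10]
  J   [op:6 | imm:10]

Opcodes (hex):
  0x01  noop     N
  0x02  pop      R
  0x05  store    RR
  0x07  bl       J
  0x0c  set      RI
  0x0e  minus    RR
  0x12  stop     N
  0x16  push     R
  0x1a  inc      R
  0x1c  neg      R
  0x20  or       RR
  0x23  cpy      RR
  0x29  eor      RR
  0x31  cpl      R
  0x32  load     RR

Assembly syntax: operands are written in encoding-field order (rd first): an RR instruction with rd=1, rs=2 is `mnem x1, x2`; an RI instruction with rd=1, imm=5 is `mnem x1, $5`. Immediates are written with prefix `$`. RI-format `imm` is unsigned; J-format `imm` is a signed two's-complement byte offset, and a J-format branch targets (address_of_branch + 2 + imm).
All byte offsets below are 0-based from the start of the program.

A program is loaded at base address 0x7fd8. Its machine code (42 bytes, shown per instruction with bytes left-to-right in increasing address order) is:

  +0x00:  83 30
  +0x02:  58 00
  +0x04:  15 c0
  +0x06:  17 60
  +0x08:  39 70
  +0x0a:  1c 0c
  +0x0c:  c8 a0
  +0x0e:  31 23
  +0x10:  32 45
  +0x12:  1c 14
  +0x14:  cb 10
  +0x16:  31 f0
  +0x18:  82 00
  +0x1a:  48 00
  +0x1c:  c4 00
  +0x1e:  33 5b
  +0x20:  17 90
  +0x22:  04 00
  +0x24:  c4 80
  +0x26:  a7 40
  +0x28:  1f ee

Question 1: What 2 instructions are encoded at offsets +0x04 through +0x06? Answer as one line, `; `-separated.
[04] 15 c0 → 0x15c0
  top 6b → 0x5 → store [RR]
  rd: (w>>7)&0x7=0x3 → x3
  rs: (w>>4)&0x7=0x4 → x4
[06] 17 60 → 0x1760
  top 6b → 0x5 → store [RR]
  rd: (w>>7)&0x7=0x6 → x6
  rs: (w>>4)&0x7=0x6 → x6

store x3, x4; store x6, x6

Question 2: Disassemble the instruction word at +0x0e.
set x2, $35

+0x0e: 31 23 ⇒ word 0x3123 (big)
  op=0x3123>>10=0xc ⇒ set (RI)
  rd@[9:7]=0x2 ⇒ x2
  imm@[6:0]=0x23 ⇒ $35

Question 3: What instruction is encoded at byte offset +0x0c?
[0c] c8 a0 → 0xc8a0
  opcode bits[15:10]=0x32: load/RR
  rd: (w>>7)&0x7=0x1 → x1
  rs: (w>>4)&0x7=0x2 → x2

load x1, x2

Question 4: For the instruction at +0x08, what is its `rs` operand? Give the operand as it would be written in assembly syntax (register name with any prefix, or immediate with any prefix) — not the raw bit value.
x7

@+08  big-endian(39 70) = 0x3970
  opcode bits[15:10]=0xe: minus/RR
  rd: (w>>7)&0x7=0x2 → x2
  rs: (w>>4)&0x7=0x7 → x7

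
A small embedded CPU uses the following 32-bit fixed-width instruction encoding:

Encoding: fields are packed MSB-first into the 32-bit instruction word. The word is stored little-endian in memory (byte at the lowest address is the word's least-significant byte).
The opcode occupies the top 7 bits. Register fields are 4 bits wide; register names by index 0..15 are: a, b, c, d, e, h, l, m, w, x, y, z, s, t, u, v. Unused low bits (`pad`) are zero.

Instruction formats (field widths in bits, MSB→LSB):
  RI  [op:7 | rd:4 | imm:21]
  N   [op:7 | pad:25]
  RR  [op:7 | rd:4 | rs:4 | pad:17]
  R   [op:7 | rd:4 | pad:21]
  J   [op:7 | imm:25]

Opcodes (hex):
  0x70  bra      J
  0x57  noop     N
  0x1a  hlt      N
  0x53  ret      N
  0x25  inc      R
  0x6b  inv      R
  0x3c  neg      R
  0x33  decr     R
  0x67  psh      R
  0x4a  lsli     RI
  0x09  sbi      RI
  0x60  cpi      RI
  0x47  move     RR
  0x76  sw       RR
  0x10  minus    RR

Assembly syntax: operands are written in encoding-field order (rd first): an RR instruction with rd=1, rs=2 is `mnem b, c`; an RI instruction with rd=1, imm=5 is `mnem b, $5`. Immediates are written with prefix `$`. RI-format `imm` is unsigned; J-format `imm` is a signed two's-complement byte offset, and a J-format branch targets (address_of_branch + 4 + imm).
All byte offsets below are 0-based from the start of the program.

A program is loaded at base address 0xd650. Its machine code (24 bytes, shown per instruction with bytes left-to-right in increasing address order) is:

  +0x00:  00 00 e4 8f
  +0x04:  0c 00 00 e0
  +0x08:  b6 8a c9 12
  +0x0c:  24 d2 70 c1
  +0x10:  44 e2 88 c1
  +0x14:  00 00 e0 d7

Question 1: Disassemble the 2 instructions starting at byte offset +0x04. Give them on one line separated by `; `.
bra $12; sbi l, $625334

+0x04: 0c 00 00 e0 ⇒ word 0xe000000c (little)
  opcode bits[31:25]=0x70: bra/J
  imm@[24:0]=0xc ⇒ $12
+0x08: b6 8a c9 12 ⇒ word 0x12c98ab6 (little)
  opcode bits[31:25]=0x9: sbi/RI
  rd@[24:21]=0x6 ⇒ l
  imm@[20:0]=0x98ab6 ⇒ $625334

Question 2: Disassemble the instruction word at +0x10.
cpi s, $582212

off 0x10: read 44 e2 88 c1 as little → 0xc188e244
  op=0xc188e244>>25=0x60 ⇒ cpi (RI)
  rd: (w>>21)&0xf=0xc → s
  imm: (w>>0)&0x1fffff=0x8e244 → $582212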